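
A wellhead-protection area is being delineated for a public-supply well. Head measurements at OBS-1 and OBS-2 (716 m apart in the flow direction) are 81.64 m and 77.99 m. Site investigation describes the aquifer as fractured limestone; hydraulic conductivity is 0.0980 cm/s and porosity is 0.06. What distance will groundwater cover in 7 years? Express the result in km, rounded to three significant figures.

18.4 km

Hydraulic gradient i = (81.64 − 77.99) / 716 = 3.65 / 716 = 0.005098
K = 0.0980 cm/s × 864 = 84.67 m/d
Darcy flux q = K·i = 84.67 × 0.005098 = 0.4316 m/d
v = Ki/n = 84.67·0.005098/0.06 = 7.194 m/d
T = 7 yr × 365 = 2555 d
L = v × T = 7.194 × 2555 = 18380 m
   = 18.4 km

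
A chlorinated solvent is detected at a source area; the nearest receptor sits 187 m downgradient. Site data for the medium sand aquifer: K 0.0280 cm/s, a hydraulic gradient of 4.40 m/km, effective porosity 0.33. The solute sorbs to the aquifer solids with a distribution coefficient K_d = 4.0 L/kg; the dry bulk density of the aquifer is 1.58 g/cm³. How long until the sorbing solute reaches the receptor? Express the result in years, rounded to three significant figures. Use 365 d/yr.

32.0 years

K = 0.0280 cm/s × 864 = 24.19 m/d
Darcy flux q = K·i = 24.19 × 0.0044 = 0.1064 m/d
v_s = q/n_e = 0.1064/0.33 = 0.3226 m/d
Retardation R = 1 + ρ_b·K_d/n = 1 + 1.58×4.0/0.33 = 20.15
Contaminant velocity v_c = v/R = 0.3226/20.15 = 0.01601 m/d
t = L/v_c = 187/0.01601 = 11680 d
   = 11680/365 = 32.0 yr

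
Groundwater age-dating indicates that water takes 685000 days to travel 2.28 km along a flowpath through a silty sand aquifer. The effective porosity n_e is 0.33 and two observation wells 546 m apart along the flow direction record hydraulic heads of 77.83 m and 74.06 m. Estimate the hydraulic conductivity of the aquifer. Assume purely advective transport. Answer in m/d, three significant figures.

Hydraulic gradient i = (77.83 − 74.06) / 546 = 3.77 / 546 = 0.006905
L = 2.28 km = 2280 m
v = L / t = 2280 / 685000 = 0.003328 m/d
K = v · n / i = 0.003328 × 0.33 / 0.006905 = 0.159 m/d

0.159 m/d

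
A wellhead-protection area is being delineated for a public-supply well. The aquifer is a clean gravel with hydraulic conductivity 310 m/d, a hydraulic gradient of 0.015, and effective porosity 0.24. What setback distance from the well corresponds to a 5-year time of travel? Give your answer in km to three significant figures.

Specific discharge q = 310 × 0.015 = 4.650 m/d
Seepage velocity v = q / n = 4.650 / 0.24 = 19.38 m/d
T = 5 yr × 365 = 1825 d
L = v × T = 19.38 × 1825 = 35360 m
   = 35.4 km

35.4 km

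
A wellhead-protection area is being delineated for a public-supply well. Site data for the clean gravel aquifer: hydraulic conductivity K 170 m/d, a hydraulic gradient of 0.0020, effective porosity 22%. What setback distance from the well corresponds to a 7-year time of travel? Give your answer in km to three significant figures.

Specific discharge q = 170 × 0.0020 = 0.3400 m/d
Seepage velocity v = q / n = 0.3400 / 0.22 = 1.545 m/d
T = 7 yr × 365 = 2555 d
L = v × T = 1.545 × 2555 = 3949 m
   = 3.95 km

3.95 km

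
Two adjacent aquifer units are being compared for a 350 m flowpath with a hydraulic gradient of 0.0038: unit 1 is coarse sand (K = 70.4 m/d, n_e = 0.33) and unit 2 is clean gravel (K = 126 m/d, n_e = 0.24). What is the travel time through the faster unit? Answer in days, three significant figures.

Unit 1 (coarse sand): v = 70.4×0.0038/0.33 = 0.8107 m/d, t = 350/0.8107 = 431.7 d
Unit 2 (clean gravel): v = 126×0.0038/0.24 = 1.995 m/d, t = 350/1.995 = 175.4 d
Faster unit: t = 175 d

175 days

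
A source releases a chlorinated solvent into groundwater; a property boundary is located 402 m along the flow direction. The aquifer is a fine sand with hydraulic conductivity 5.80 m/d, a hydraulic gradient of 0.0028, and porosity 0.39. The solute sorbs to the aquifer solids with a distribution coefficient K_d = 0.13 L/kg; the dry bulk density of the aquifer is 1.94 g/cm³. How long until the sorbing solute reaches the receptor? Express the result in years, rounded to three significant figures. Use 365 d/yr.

Darcy flux q = K·i = 5.80 × 0.0028 = 0.01624 m/d
Average linear velocity = 0.01624 / 0.39 = 0.04164 m/d
Retardation R = 1 + ρ_b·K_d/n = 1 + 1.94×0.13/0.39 = 1.647
Contaminant velocity v_c = v/R = 0.04164/1.647 = 0.02529 m/d
t = L/v_c = 402/0.02529 = 15900 d
   = 15900/365 = 43.6 yr

43.6 years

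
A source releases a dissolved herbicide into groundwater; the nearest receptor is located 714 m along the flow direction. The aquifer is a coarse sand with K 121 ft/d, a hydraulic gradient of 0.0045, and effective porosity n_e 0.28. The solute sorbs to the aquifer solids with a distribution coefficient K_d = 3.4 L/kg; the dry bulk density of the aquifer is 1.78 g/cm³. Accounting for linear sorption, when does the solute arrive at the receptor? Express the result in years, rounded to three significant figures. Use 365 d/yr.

74.6 years

K = 121 ft/d × 0.3048 = 36.88 m/d
Darcy flux q = K·i = 36.88 × 0.0045 = 0.1660 m/d
Average linear velocity = 0.1660 / 0.28 = 0.5927 m/d
Retardation R = 1 + ρ_b·K_d/n = 1 + 1.78×3.4/0.28 = 22.61
Contaminant velocity v_c = v/R = 0.5927/22.61 = 0.02621 m/d
t = L/v_c = 714/0.02621 = 27240 d
   = 27240/365 = 74.6 yr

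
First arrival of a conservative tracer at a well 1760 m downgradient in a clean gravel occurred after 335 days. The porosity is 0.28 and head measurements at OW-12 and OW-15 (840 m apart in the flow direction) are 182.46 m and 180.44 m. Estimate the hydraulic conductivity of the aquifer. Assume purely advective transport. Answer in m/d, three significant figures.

Hydraulic gradient i = (182.46 − 180.44) / 840 = 2.02 / 840 = 0.002405
v = L / t = 1760 / 335 = 5.254 m/d
K = v · n / i = 5.254 × 0.28 / 0.002405 = 612 m/d

612 m/d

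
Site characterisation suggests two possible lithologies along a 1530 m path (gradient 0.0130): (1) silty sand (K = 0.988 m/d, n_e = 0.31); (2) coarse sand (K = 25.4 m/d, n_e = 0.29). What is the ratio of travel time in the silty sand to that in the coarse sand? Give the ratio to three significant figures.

Unit 1 (silty sand): v = 0.988×0.013/0.31 = 0.04143 m/d, t = 1530/0.04143 = 36930 d
Unit 2 (coarse sand): v = 25.4×0.013/0.29 = 1.139 m/d, t = 1530/1.139 = 1344 d
t(silty sand) / t(coarse sand) = 36930/1344 = 27.5

27.5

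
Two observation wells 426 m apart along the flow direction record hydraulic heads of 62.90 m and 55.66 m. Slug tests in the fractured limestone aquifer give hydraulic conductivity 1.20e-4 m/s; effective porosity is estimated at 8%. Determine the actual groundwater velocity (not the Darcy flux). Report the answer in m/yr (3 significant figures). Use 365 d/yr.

804 m/yr

Hydraulic gradient i = (62.90 − 55.66) / 426 = 7.24 / 426 = 0.01700
K = 1.20e-4 m/s × 86400 s/d = 10.37 m/d
Specific discharge q = 10.37 × 0.01700 = 0.1762 m/d
Seepage velocity v = q / n = 0.1762 / 0.08 = 2.203 m/d
   = 2.203 × 365 = 804 m/yr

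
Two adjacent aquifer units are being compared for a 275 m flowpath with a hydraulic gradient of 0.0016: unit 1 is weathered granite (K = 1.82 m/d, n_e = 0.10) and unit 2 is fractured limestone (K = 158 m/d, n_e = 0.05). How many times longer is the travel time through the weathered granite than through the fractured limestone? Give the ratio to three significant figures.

174

Unit 1 (weathered granite): v = 1.82×0.0016/0.10 = 0.02912 m/d, t = 275/0.02912 = 9444 d
Unit 2 (fractured limestone): v = 158×0.0016/0.05 = 5.056 m/d, t = 275/5.056 = 54.39 d
t(weathered granite) / t(fractured limestone) = 9444/54.39 = 174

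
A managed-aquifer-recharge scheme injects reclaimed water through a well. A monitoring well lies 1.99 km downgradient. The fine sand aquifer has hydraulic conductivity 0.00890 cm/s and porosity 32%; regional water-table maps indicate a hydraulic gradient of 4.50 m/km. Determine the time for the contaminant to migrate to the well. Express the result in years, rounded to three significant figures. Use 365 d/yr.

50.4 years

K = 0.00890 cm/s × 864 = 7.690 m/d
q = Ki = 7.690 × 0.0045 = 0.03460 m/d
v = Ki/n = 7.690·0.0045/0.32 = 0.1081 m/d
L = 1.99 km = 1990 m
t = L / v = 1990 / 0.1081 = 18400 d
   = 18400 / 365 = 50.4 yr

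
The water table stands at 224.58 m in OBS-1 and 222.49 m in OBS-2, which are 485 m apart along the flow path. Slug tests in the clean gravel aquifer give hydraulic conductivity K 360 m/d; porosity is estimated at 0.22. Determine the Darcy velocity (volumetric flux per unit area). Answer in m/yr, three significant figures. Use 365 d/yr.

566 m/yr

Hydraulic gradient i = (224.58 − 222.49) / 485 = 2.09 / 485 = 0.004309
q = Ki = 360 × 0.004309 = 1.551 m/d
   = 1.551 × 365 = 566 m/yr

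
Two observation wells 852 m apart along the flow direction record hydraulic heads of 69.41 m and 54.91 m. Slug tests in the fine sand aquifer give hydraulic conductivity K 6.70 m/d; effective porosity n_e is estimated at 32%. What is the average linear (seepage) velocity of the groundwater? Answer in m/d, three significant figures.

Hydraulic gradient i = (69.41 − 54.91) / 852 = 14.50 / 852 = 0.01702
q = Ki = 6.70 × 0.01702 = 0.1140 m/d
v = Ki/n = 6.70·0.01702/0.32 = 0.3563 m/d

0.356 m/d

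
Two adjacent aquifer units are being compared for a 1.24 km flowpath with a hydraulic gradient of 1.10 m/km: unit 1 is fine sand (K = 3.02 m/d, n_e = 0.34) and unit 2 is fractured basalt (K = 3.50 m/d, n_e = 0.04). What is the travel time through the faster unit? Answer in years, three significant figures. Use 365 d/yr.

35.3 years

Unit 1 (fine sand): v = 3.02×0.0011/0.34 = 0.009771 m/d, t = 1240/0.009771 = 126900 d
Unit 2 (fractured basalt): v = 3.50×0.0011/0.04 = 0.09625 m/d, t = 1240/0.09625 = 12880 d
Faster: 12880 d / 365 = 35.3 yr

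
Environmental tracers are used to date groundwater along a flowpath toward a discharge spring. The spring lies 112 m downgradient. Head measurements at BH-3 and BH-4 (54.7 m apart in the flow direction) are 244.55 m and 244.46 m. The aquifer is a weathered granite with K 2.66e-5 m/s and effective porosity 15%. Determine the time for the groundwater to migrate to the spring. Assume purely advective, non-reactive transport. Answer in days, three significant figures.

Hydraulic gradient i = (244.55 − 244.46) / 54.7 = 0.09 / 54.7 = 0.001645
K = 2.66e-5 m/s × 86400 s/d = 2.298 m/d
Specific discharge q = 2.298 × 0.001645 = 0.003781 m/d
v = Ki/n = 2.298·0.001645/0.15 = 0.02521 m/d
t = L / v = 112 / 0.02521 = 4443 d

4440 days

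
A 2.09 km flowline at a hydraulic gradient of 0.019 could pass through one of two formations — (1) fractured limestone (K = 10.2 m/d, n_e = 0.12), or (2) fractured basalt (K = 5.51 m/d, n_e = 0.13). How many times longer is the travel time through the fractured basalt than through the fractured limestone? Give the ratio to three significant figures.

2.01

Unit 1 (fractured limestone): v = 10.2×0.019/0.12 = 1.615 m/d, t = 2090/1.615 = 1294 d
Unit 2 (fractured basalt): v = 5.51×0.019/0.13 = 0.8053 m/d, t = 2090/0.8053 = 2595 d
t(fractured basalt) / t(fractured limestone) = 2595/1294 = 2.01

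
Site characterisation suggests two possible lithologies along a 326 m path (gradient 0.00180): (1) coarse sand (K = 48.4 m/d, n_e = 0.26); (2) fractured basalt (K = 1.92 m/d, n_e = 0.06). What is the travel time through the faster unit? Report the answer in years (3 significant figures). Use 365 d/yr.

Unit 1 (coarse sand): v = 48.4×0.0018/0.26 = 0.3351 m/d, t = 326/0.3351 = 972.9 d
Unit 2 (fractured basalt): v = 1.92×0.0018/0.06 = 0.05760 m/d, t = 326/0.05760 = 5660 d
Faster: 972.9 d / 365 = 2.67 yr

2.67 years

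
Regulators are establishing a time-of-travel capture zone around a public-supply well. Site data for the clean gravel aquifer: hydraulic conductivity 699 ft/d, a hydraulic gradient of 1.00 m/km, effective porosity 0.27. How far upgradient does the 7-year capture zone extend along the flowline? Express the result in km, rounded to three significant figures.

K = 699 ft/d × 0.3048 = 213.1 m/d
Specific discharge q = 213.1 × 0.0010 = 0.2131 m/d
v_s = q/n_e = 0.2131/0.27 = 0.7891 m/d
T = 7 yr × 365 = 2555 d
L = v × T = 0.7891 × 2555 = 2016 m
   = 2.02 km

2.02 km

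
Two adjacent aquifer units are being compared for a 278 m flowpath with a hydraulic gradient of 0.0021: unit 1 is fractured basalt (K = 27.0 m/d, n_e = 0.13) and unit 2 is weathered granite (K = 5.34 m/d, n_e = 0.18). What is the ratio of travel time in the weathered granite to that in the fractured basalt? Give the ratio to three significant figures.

7.00

Unit 1 (fractured basalt): v = 27.0×0.0021/0.13 = 0.4362 m/d, t = 278/0.4362 = 637.4 d
Unit 2 (weathered granite): v = 5.34×0.0021/0.18 = 0.06230 m/d, t = 278/0.06230 = 4462 d
t(weathered granite) / t(fractured basalt) = 4462/637.4 = 7.00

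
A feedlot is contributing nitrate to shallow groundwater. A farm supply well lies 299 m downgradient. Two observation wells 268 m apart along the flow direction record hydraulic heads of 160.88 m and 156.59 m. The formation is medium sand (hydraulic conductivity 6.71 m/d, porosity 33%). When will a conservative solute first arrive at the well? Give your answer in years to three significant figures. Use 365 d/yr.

Hydraulic gradient i = (160.88 − 156.59) / 268 = 4.29 / 268 = 0.01601
Specific discharge q = 6.71 × 0.01601 = 0.1074 m/d
v_s = q/n_e = 0.1074/0.33 = 0.3255 m/d
t = L / v = 299 / 0.3255 = 918.6 d
   = 918.6 / 365 = 2.52 yr

2.52 years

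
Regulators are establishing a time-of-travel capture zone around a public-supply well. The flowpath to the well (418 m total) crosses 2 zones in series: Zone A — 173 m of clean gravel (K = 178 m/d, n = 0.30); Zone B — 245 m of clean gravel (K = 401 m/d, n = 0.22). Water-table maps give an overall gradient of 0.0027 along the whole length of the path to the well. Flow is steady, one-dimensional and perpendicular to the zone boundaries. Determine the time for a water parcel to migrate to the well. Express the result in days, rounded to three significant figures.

Continuity: the same q passes through each zone, so ΔH = q·Σ(L_j/K_j) — the zones act as resistances in series.
Σ(L/K) = 173/178 + 245/401 = 0.9719 + 0.6110 = 1.583 d
K_eq = L_total / Σ(L/K) = 418 / 1.583 = 264.1 m/d
q = K_eq · i = 264.1 × 0.0027 = 0.7130 m/d (same in every zone)
Zone A: v = q/n = 0.7130/0.30 = 2.377 m/d → t_A = 173/2.377 = 72.79 d
Zone B: v = q/n = 0.7130/0.22 = 3.241 m/d → t_B = 245/3.241 = 75.60 d
Total t = 72.79 + 75.60 = 148.4 d

148 days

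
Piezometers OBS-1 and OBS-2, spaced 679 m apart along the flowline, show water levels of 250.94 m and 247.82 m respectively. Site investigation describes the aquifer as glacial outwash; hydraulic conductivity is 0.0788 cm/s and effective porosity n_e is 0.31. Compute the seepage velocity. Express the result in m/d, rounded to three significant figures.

Hydraulic gradient i = (250.94 − 247.82) / 679 = 3.12 / 679 = 0.004595
K = 0.0788 cm/s × 864 = 68.08 m/d
Darcy flux q = K·i = 68.08 × 0.004595 = 0.3128 m/d
v_s = q/n_e = 0.3128/0.31 = 1.009 m/d

1.01 m/d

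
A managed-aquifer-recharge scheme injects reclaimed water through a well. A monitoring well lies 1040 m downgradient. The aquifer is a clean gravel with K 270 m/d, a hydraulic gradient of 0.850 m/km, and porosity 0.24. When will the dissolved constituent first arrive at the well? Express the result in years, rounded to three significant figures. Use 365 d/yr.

q = Ki = 270 × 8.5e-4 = 0.2295 m/d
v_s = q/n_e = 0.2295/0.24 = 0.9562 m/d
t = L / v = 1040 / 0.9562 = 1088 d
   = 1088 / 365 = 2.98 yr

2.98 years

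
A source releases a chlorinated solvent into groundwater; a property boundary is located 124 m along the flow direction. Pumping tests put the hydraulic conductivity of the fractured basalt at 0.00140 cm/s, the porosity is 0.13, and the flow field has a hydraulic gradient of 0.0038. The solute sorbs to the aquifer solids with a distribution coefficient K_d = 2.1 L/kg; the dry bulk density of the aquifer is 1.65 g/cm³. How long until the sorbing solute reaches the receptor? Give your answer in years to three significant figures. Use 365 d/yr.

266 years

K = 0.00140 cm/s × 864 = 1.210 m/d
Darcy flux q = K·i = 1.210 × 0.0038 = 0.004596 m/d
Average linear velocity = 0.004596 / 0.13 = 0.03536 m/d
Retardation R = 1 + ρ_b·K_d/n = 1 + 1.65×2.1/0.13 = 27.65
Contaminant velocity v_c = v/R = 0.03536/27.65 = 0.001279 m/d
t = L/v_c = 124/0.001279 = 96980 d
   = 96980/365 = 266 yr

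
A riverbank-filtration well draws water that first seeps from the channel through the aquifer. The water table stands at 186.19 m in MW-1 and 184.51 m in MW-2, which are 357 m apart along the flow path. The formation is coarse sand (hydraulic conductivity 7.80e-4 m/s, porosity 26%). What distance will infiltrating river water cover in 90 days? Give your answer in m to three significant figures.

110 m

Hydraulic gradient i = (186.19 − 184.51) / 357 = 1.68 / 357 = 0.004706
K = 7.80e-4 m/s × 86400 s/d = 67.39 m/d
Darcy flux q = K·i = 67.39 × 0.004706 = 0.3171 m/d
Average linear velocity = 0.3171 / 0.26 = 1.220 m/d
L = v × T = 1.220 × 90 = 109.8 m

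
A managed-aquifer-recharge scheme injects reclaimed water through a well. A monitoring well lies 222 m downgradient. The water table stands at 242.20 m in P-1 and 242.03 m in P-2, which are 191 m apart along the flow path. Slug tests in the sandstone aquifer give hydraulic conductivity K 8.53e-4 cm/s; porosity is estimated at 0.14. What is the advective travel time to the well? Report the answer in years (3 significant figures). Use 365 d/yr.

Hydraulic gradient i = (242.20 − 242.03) / 191 = 0.17 / 191 = 8.901e-4
K = 8.53e-4 cm/s × 864 = 0.7370 m/d
Darcy flux q = K·i = 0.7370 × 8.901e-4 = 6.560e-4 m/d
Seepage velocity v = q / n = 6.560e-4 / 0.14 = 0.004685 m/d
t = L / v = 222 / 0.004685 = 47380 d
   = 47380 / 365 = 130 yr

130 years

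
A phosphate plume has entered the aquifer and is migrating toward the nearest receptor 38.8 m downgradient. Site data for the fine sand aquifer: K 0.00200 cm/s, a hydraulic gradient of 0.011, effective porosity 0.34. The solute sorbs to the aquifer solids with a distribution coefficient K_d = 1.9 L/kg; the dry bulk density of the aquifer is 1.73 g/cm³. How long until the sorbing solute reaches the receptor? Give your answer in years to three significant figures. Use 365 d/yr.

K = 0.00200 cm/s × 864 = 1.728 m/d
Specific discharge q = 1.728 × 0.011 = 0.01901 m/d
v = Ki/n = 1.728·0.011/0.34 = 0.05591 m/d
Retardation R = 1 + ρ_b·K_d/n = 1 + 1.73×1.9/0.34 = 10.67
Contaminant velocity v_c = v/R = 0.05591/10.67 = 0.005241 m/d
t = L/v_c = 38.8/0.005241 = 7404 d
   = 7404/365 = 20.3 yr

20.3 years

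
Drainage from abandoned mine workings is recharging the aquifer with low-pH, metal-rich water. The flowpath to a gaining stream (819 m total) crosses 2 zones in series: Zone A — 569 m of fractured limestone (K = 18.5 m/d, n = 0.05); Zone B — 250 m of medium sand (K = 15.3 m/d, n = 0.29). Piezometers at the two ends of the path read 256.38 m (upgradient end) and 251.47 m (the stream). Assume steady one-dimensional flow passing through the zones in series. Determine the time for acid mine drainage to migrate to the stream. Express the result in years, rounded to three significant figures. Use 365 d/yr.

Total head drop ΔH = 256.38 − 251.47 = 4.91 m
Continuity: the same q passes through each zone, so ΔH = q·Σ(L_j/K_j) — the zones act as resistances in series.
Σ(L/K) = 569/18.5 + 250/15.3 = 30.76 + 16.34 = 47.10 d
q = ΔH / Σ(L/K) = 4.91 / 47.10 = 0.1043 m/d (same in every zone)
Zone A: v = q/n = 0.1043/0.05 = 2.085 m/d → t_A = 569/2.085 = 272.9 d
Zone B: v = q/n = 0.1043/0.29 = 0.3595 m/d → t_B = 250/0.3595 = 695.4 d
Total t = 272.9 + 695.4 = 968.3 d
   = 968.3 / 365 = 2.65 yr

2.65 years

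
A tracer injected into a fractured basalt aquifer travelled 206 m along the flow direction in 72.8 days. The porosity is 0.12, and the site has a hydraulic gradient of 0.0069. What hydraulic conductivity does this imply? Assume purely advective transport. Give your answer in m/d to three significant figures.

v = L / t = 206 / 72.8 = 2.830 m/d
K = v · n / i = 2.830 × 0.12 / 0.0069 = 49.2 m/d

49.2 m/d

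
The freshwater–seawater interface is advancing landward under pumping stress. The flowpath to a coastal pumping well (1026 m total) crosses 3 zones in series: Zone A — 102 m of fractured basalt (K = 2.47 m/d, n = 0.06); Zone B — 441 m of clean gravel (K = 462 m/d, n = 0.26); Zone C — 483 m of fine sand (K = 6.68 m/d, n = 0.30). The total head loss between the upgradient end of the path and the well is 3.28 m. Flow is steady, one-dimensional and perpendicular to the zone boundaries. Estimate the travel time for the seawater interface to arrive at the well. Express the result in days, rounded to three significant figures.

Continuity: the same q passes through each zone, so ΔH = q·Σ(L_j/K_j) — the zones act as resistances in series.
Σ(L/K) = 102/2.47 + 441/462 + 483/6.68 = 41.30 + 0.9545 + 72.31 = 114.6 d
q = ΔH / Σ(L/K) = 3.28 / 114.6 = 0.02863 m/d (same in every zone)
Zone A: v = q/n = 0.02863/0.06 = 0.4772 m/d → t_A = 102/0.4772 = 213.7 d
Zone B: v = q/n = 0.02863/0.26 = 0.1101 m/d → t_B = 441/0.1101 = 4005 d
Zone C: v = q/n = 0.02863/0.30 = 0.09544 m/d → t_C = 483/0.09544 = 5061 d
Total t = 213.7 + 4005 + 5061 = 9279 d

9280 days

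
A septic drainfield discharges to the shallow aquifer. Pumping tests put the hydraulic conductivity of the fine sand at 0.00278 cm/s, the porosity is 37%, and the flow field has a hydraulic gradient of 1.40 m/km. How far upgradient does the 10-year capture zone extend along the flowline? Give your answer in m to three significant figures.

K = 0.00278 cm/s × 864 = 2.402 m/d
Specific discharge q = 2.402 × 0.0014 = 0.003363 m/d
v_s = q/n_e = 0.003363/0.37 = 0.009088 m/d
T = 10 yr × 365 = 3650 d
L = v × T = 0.009088 × 3650 = 33.17 m

33.2 m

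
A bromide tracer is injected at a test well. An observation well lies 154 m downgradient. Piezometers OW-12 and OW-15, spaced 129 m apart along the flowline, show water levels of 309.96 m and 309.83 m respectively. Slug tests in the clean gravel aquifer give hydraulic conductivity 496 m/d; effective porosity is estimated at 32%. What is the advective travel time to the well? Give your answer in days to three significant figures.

98.6 days

Hydraulic gradient i = (309.96 − 309.83) / 129 = 0.13 / 129 = 0.001008
q = Ki = 496 × 0.001008 = 0.4998 m/d
v = Ki/n = 496·0.001008/0.32 = 1.562 m/d
t = L / v = 154 / 1.562 = 98.59 d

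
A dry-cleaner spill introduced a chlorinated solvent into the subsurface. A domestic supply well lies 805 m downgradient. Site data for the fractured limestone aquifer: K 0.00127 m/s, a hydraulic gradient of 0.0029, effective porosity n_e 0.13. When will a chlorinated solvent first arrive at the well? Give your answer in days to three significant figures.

329 days

K = 0.00127 m/s × 86400 s/d = 109.7 m/d
q = Ki = 109.7 × 0.0029 = 0.3182 m/d
v = Ki/n = 109.7·0.0029/0.13 = 2.448 m/d
t = L / v = 805 / 2.448 = 328.9 d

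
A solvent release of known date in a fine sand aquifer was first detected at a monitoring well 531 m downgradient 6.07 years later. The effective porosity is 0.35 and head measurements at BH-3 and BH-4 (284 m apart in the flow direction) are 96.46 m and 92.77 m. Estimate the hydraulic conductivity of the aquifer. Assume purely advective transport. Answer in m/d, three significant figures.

Hydraulic gradient i = (96.46 − 92.77) / 284 = 3.69 / 284 = 0.01299
t = 6.07 years = 2216 d
v = L / t = 531 / 2216 = 0.2397 m/d
K = v · n / i = 0.2397 × 0.35 / 0.01299 = 6.46 m/d

6.46 m/d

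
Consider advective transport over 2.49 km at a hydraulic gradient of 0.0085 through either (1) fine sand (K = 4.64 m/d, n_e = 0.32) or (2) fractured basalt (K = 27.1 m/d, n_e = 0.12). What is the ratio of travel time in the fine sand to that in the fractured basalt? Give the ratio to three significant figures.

Unit 1 (fine sand): v = 4.64×0.0085/0.32 = 0.1233 m/d, t = 2490/0.1233 = 20200 d
Unit 2 (fractured basalt): v = 27.1×0.0085/0.12 = 1.920 m/d, t = 2490/1.920 = 1297 d
t(fine sand) / t(fractured basalt) = 20200/1297 = 15.6

15.6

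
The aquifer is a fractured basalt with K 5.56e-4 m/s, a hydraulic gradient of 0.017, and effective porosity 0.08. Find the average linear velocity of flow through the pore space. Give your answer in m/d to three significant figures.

10.2 m/d

K = 5.56e-4 m/s × 86400 s/d = 48.04 m/d
Darcy flux q = K·i = 48.04 × 0.017 = 0.8167 m/d
Average linear velocity = 0.8167 / 0.08 = 10.21 m/d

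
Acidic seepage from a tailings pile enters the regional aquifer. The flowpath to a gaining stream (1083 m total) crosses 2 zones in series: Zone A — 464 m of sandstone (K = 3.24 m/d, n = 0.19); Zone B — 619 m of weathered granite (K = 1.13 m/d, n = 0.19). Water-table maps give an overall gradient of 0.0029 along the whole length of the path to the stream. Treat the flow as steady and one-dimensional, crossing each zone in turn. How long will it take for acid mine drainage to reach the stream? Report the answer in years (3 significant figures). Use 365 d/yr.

Steady 1-D flow in series ⇒ the Darcy flux q is identical in every zone and the zone head losses add (resistances L/K in series).
Σ(L/K) = 464/3.24 + 619/1.13 = 143.2 + 547.8 = 691.0 d
K_eq = L_total / Σ(L/K) = 1083 / 691.0 = 1.567 m/d
q = K_eq · i = 1.567 × 0.0029 = 0.004545 m/d (same in every zone)
Zone A: v = q/n = 0.004545/0.19 = 0.02392 m/d → t_A = 464/0.02392 = 19400 d
Zone B: v = q/n = 0.004545/0.19 = 0.02392 m/d → t_B = 619/0.02392 = 25880 d
Total t = 19400 + 25880 = 45270 d
   = 45270 / 365 = 124 yr

124 years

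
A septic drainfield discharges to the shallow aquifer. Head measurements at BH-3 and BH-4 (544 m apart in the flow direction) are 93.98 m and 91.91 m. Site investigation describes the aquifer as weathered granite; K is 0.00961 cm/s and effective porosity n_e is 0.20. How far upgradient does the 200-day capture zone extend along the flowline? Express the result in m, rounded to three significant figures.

31.6 m

Hydraulic gradient i = (93.98 − 91.91) / 544 = 2.07 / 544 = 0.003805
K = 0.00961 cm/s × 864 = 8.303 m/d
Specific discharge q = 8.303 × 0.003805 = 0.03159 m/d
Seepage velocity v = q / n = 0.03159 / 0.20 = 0.1580 m/d
L = v × T = 0.1580 × 200 = 31.59 m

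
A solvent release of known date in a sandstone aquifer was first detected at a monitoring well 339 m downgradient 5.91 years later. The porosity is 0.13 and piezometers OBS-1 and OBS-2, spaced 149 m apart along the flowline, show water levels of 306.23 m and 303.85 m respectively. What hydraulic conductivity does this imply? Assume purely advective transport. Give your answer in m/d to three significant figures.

1.28 m/d

Hydraulic gradient i = (306.23 − 303.85) / 149 = 2.38 / 149 = 0.01597
t = 5.91 years = 2157 d
v = L / t = 339 / 2157 = 0.1572 m/d
K = v · n / i = 0.1572 × 0.13 / 0.01597 = 1.28 m/d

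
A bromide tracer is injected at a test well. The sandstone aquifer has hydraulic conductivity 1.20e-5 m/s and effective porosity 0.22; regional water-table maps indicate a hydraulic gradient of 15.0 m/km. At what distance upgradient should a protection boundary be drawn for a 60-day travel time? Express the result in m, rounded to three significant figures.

K = 1.20e-5 m/s × 86400 s/d = 1.037 m/d
q = Ki = 1.037 × 0.015 = 0.01555 m/d
v_s = q/n_e = 0.01555/0.22 = 0.07069 m/d
L = v × T = 0.07069 × 60 = 4.241 m

4.24 m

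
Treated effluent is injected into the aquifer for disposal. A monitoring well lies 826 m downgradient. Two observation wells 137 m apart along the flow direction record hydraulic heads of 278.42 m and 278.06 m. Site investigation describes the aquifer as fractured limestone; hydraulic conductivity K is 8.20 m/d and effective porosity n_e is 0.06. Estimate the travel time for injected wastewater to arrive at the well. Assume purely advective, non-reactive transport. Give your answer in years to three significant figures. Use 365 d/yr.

6.30 years

Hydraulic gradient i = (278.42 − 278.06) / 137 = 0.36 / 137 = 0.002628
q = Ki = 8.20 × 0.002628 = 0.02155 m/d
Seepage velocity v = q / n = 0.02155 / 0.06 = 0.3591 m/d
t = L / v = 826 / 0.3591 = 2300 d
   = 2300 / 365 = 6.30 yr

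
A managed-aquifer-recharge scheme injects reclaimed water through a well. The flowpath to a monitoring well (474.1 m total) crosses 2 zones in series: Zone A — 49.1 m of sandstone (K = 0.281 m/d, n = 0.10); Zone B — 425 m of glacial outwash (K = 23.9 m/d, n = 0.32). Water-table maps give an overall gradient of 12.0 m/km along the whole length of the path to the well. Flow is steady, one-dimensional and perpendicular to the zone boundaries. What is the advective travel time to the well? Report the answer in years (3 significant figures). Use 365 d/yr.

13.1 years

Steady 1-D flow in series ⇒ the Darcy flux q is identical in every zone and the zone head losses add (resistances L/K in series).
Σ(L/K) = 49.1/0.281 + 425/23.9 = 174.7 + 17.78 = 192.5 d
K_eq = L_total / Σ(L/K) = 474.1 / 192.5 = 2.463 m/d
q = K_eq · i = 2.463 × 0.012 = 0.02955 m/d (same in every zone)
Zone A: v = q/n = 0.02955/0.10 = 0.2955 m/d → t_A = 49.1/0.2955 = 166.1 d
Zone B: v = q/n = 0.02955/0.32 = 0.09235 m/d → t_B = 425/0.09235 = 4602 d
Total t = 166.1 + 4602 = 4768 d
   = 4768 / 365 = 13.1 yr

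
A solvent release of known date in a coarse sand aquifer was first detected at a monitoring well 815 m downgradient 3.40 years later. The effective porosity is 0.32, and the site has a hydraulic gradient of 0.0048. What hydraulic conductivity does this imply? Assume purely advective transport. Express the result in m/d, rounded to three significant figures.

43.8 m/d

t = 3.40 years = 1241 d
v = L / t = 815 / 1241 = 0.6567 m/d
K = v · n / i = 0.6567 × 0.32 / 0.0048 = 43.8 m/d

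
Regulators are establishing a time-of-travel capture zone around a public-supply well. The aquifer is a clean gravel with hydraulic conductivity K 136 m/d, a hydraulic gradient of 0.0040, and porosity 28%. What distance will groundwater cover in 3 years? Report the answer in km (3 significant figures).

q = Ki = 136 × 0.0040 = 0.5440 m/d
Average linear velocity = 0.5440 / 0.28 = 1.943 m/d
T = 3 yr × 365 = 1095 d
L = v × T = 1.943 × 1095 = 2127 m
   = 2.13 km

2.13 km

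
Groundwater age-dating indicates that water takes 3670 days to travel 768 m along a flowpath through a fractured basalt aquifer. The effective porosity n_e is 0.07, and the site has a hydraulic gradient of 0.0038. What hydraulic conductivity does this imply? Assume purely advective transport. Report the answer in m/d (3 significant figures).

3.85 m/d

v = L / t = 768 / 3670 = 0.2093 m/d
K = v · n / i = 0.2093 × 0.07 / 0.0038 = 3.85 m/d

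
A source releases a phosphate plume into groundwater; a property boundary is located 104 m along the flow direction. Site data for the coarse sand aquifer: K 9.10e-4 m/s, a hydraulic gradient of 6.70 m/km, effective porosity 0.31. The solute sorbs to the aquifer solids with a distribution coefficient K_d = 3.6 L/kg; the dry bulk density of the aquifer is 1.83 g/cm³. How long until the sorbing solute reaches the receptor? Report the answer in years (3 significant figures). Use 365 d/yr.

K = 9.10e-4 m/s × 86400 s/d = 78.62 m/d
Specific discharge q = 78.62 × 0.0067 = 0.5268 m/d
Seepage velocity v = q / n = 0.5268 / 0.31 = 1.699 m/d
Retardation R = 1 + ρ_b·K_d/n = 1 + 1.83×3.6/0.31 = 22.25
Contaminant velocity v_c = v/R = 1.699/22.25 = 0.07637 m/d
t = L/v_c = 104/0.07637 = 1362 d
   = 1362/365 = 3.73 yr

3.73 years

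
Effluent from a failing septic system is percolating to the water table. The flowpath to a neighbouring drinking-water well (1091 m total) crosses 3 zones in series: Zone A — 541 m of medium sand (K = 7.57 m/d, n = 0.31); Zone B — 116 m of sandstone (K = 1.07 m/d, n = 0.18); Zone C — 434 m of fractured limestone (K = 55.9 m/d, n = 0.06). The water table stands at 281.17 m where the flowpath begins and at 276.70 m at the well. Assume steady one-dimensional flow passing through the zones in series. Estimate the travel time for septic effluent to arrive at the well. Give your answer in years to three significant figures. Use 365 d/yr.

24.7 years

Total head drop ΔH = 281.17 − 276.70 = 4.47 m
Steady 1-D flow in series ⇒ the Darcy flux q is identical in every zone and the zone head losses add (resistances L/K in series).
Σ(L/K) = 541/7.57 + 116/1.07 + 434/55.9 = 71.47 + 108.4 + 7.764 = 187.6 d
q = ΔH / Σ(L/K) = 4.47 / 187.6 = 0.02382 m/d (same in every zone)
Zone A: v = q/n = 0.02382/0.31 = 0.07685 m/d → t_A = 541/0.07685 = 7040 d
Zone B: v = q/n = 0.02382/0.18 = 0.1323 m/d → t_B = 116/0.1323 = 876.5 d
Zone C: v = q/n = 0.02382/0.06 = 0.3970 m/d → t_C = 434/0.3970 = 1093 d
Total t = 7040 + 876.5 + 1093 = 9010 d
   = 9010 / 365 = 24.7 yr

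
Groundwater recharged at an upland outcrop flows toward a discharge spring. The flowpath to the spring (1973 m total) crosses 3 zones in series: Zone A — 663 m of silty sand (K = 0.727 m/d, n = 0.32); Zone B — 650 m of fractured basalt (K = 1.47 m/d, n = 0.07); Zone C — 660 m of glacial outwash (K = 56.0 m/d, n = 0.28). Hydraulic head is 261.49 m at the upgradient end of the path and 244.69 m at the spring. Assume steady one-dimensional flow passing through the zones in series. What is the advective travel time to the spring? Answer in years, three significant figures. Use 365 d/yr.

Total head drop ΔH = 261.49 − 244.69 = 16.80 m
Continuity: the same q passes through each zone, so ΔH = q·Σ(L_j/K_j) — the zones act as resistances in series.
Σ(L/K) = 663/0.727 + 650/1.47 + 660/56.0 = 912.0 + 442.2 + 11.79 = 1366 d
q = ΔH / Σ(L/K) = 16.80 / 1366 = 0.01230 m/d (same in every zone)
Zone A: v = q/n = 0.01230/0.32 = 0.03844 m/d → t_A = 663/0.03844 = 17250 d
Zone B: v = q/n = 0.01230/0.07 = 0.1757 m/d → t_B = 650/0.1757 = 3699 d
Zone C: v = q/n = 0.01230/0.28 = 0.04393 m/d → t_C = 660/0.04393 = 15030 d
Total t = 17250 + 3699 + 15030 = 35970 d
   = 35970 / 365 = 98.6 yr

98.6 years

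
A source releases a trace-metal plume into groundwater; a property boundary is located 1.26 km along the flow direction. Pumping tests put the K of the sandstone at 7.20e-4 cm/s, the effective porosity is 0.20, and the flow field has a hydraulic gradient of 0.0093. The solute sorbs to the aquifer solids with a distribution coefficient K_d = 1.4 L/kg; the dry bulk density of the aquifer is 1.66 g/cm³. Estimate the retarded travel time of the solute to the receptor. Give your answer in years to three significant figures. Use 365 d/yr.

1510 years

K = 7.20e-4 cm/s × 864 = 0.6221 m/d
Specific discharge q = 0.6221 × 0.0093 = 0.005785 m/d
v_s = q/n_e = 0.005785/0.20 = 0.02893 m/d
Retardation R = 1 + ρ_b·K_d/n = 1 + 1.66×1.4/0.20 = 12.62
Contaminant velocity v_c = v/R = 0.02893/12.62 = 0.002292 m/d
L = 1.26 km = 1260 m
t = L/v_c = 1260/0.002292 = 549700 d
   = 549700/365 = 1510 yr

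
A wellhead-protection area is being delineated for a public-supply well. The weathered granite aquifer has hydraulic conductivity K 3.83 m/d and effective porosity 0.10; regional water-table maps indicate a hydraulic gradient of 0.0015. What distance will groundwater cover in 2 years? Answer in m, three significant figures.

Darcy flux q = K·i = 3.83 × 0.0015 = 0.005745 m/d
Seepage velocity v = q / n = 0.005745 / 0.10 = 0.05745 m/d
T = 2 yr × 365 = 730 d
L = v × T = 0.05745 × 730 = 41.94 m

41.9 m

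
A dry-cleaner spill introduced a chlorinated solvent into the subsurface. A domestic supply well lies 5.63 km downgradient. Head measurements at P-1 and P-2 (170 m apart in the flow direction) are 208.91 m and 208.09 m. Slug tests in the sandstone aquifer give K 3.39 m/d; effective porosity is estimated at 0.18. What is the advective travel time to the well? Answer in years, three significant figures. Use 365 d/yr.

170 years

Hydraulic gradient i = (208.91 − 208.09) / 170 = 0.82 / 170 = 0.004824
Darcy flux q = K·i = 3.39 × 0.004824 = 0.01635 m/d
v = Ki/n = 3.39·0.004824/0.18 = 0.09084 m/d
L = 5.63 km = 5630 m
t = L / v = 5630 / 0.09084 = 61970 d
   = 61970 / 365 = 170 yr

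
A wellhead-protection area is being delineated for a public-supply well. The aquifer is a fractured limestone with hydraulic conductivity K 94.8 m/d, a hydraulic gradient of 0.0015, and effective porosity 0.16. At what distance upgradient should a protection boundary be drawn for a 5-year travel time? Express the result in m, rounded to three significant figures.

1620 m

Darcy flux q = K·i = 94.8 × 0.0015 = 0.1422 m/d
Average linear velocity = 0.1422 / 0.16 = 0.8887 m/d
T = 5 yr × 365 = 1825 d
L = v × T = 0.8887 × 1825 = 1622 m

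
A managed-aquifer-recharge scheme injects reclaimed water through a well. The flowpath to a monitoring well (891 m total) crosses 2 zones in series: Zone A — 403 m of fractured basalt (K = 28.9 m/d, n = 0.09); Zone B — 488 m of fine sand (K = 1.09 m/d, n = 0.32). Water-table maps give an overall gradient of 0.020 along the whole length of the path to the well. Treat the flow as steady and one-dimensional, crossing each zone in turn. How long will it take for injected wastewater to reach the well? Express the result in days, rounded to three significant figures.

For zones in series the flux q is common to all zones; the equivalent conductivity is the harmonic (thickness-weighted) mean, K_eq = L_total / Σ(L_j/K_j).
Σ(L/K) = 403/28.9 + 488/1.09 = 13.94 + 447.7 = 461.7 d
K_eq = L_total / Σ(L/K) = 891 / 461.7 = 1.930 m/d
q = K_eq · i = 1.930 × 0.020 = 0.03860 m/d (same in every zone)
Zone A: v = q/n = 0.03860/0.09 = 0.4289 m/d → t_A = 403/0.4289 = 939.6 d
Zone B: v = q/n = 0.03860/0.32 = 0.1206 m/d → t_B = 488/0.1206 = 4046 d
Total t = 939.6 + 4046 = 4985 d

4990 days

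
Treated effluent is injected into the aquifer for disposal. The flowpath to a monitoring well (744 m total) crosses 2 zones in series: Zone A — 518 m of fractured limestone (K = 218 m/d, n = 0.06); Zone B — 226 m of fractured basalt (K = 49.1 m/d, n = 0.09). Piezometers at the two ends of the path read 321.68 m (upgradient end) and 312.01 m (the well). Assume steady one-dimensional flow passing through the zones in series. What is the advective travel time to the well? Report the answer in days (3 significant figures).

Total head drop ΔH = 321.68 − 312.01 = 9.67 m
Steady 1-D flow in series ⇒ the Darcy flux q is identical in every zone and the zone head losses add (resistances L/K in series).
Σ(L/K) = 518/218 + 226/49.1 = 2.376 + 4.603 = 6.979 d
q = ΔH / Σ(L/K) = 9.67 / 6.979 = 1.386 m/d (same in every zone)
Zone A: v = q/n = 1.386/0.06 = 23.09 m/d → t_A = 518/23.09 = 22.43 d
Zone B: v = q/n = 1.386/0.09 = 15.40 m/d → t_B = 226/15.40 = 14.68 d
Total t = 22.43 + 14.68 = 37.11 d

37.1 days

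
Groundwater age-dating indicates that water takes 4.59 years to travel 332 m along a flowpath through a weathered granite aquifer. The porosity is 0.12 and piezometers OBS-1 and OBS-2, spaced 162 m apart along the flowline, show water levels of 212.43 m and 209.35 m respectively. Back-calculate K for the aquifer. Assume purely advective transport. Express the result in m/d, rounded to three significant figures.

Hydraulic gradient i = (212.43 − 209.35) / 162 = 3.08 / 162 = 0.01901
t = 4.59 years = 1675 d
v = L / t = 332 / 1675 = 0.1982 m/d
K = v · n / i = 0.1982 × 0.12 / 0.01901 = 1.25 m/d

1.25 m/d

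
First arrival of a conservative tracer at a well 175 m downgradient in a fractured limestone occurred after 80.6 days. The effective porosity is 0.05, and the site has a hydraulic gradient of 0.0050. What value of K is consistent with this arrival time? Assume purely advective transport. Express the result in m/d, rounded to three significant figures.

21.7 m/d

v = L / t = 175 / 80.6 = 2.171 m/d
K = v · n / i = 2.171 × 0.05 / 0.0050 = 21.7 m/d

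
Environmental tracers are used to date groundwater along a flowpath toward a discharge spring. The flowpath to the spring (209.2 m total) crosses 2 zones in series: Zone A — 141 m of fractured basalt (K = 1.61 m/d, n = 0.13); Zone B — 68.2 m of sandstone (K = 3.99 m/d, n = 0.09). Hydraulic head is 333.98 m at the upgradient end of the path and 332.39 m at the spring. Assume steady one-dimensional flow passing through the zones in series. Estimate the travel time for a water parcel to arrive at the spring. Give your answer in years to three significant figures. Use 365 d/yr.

4.41 years

Total head drop ΔH = 333.98 − 332.39 = 1.59 m
Steady 1-D flow in series ⇒ the Darcy flux q is identical in every zone and the zone head losses add (resistances L/K in series).
Σ(L/K) = 141/1.61 + 68.2/3.99 = 87.58 + 17.09 = 104.7 d
q = ΔH / Σ(L/K) = 1.59 / 104.7 = 0.01519 m/d (same in every zone)
Zone A: v = q/n = 0.01519/0.13 = 0.1169 m/d → t_A = 141/0.1169 = 1207 d
Zone B: v = q/n = 0.01519/0.09 = 0.1688 m/d → t_B = 68.2/0.1688 = 404.1 d
Total t = 1207 + 404.1 = 1611 d
   = 1611 / 365 = 4.41 yr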